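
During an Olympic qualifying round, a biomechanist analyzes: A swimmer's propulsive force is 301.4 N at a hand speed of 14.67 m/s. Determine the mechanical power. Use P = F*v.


P = F * v
P = 301.4 * 14.67
P = 4421.538 W

4421.538 W


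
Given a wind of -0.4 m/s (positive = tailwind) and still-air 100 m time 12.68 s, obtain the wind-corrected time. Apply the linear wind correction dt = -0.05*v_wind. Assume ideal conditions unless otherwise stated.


dt = -0.05 * v_wind = -0.05 * -0.4 = 0.02 s
t_corrected = t_still + dt = 12.68 + (0.02)
t_corrected = 12.7 s

12.7 s


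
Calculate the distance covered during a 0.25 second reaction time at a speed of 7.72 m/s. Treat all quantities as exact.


d = v * t
d = 7.72 * 0.25
d = 1.93 m

1.93 m


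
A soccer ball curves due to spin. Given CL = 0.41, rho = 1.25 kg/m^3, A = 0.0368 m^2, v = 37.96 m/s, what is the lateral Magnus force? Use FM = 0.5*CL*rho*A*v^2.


FM = 0.5 * CL * rho * A * v^2
FM = 0.5 * 0.41 * 1.25 * 0.0368 * 37.96^2
v^2 = 1440.9616
FM = 0.5 * 0.41 * 1.25 * 0.0368 * 1440.9616 = 13.5883 N

13.5883 N


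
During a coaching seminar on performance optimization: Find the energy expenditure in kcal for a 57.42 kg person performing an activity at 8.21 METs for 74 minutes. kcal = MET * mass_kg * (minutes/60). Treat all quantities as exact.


kcal = MET * mass * time_hr
Convert time: 74 min = 1.2333 hr
kcal = 8.21 * 57.42 * 1.2333
kcal = 581.4158 kcal

581.4158 kcal


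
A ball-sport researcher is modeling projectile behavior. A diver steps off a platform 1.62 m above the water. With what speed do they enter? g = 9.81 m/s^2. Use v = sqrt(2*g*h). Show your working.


v = sqrt(2 * g * h)
v = sqrt(2 * 9.81 * 1.62)
v = sqrt(31.7844) = 5.6378 m/s

5.6378 m/s


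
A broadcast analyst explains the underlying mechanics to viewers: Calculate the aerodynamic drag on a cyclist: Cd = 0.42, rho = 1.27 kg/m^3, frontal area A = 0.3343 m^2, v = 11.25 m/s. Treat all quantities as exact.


Fd = 0.5 * Cd * rho * A * v^2
Fd = 0.5 * 0.42 * 1.27 * 0.3343 * 11.25^2
v^2 = 126.5625
Fd = 0.5 * 0.42 * 1.27 * 0.3343 * 126.5625 = 11.284 N

11.284 N


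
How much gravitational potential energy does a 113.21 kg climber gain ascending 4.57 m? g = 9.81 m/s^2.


PE = m * g * h
PE = 113.21 * 9.81 * 4.57
PE = 1110.5901 * 4.57 = 5075.3968 J

5075.3968 J


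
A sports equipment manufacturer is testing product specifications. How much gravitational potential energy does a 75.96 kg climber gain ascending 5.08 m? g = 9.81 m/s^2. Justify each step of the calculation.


PE = m * g * h
PE = 75.96 * 9.81 * 5.08
PE = 745.1676 * 5.08 = 3785.4514 J

3785.4514 J


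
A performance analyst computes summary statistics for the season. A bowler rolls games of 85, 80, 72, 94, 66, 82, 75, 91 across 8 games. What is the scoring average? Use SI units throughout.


Average = sum / n
Sum = 645
Average = 645 / 8 = 80.625

80.625


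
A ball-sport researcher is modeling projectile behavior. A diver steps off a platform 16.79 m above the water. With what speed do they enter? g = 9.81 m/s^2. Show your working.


v = sqrt(2 * g * h)
v = sqrt(2 * 9.81 * 16.79)
v = sqrt(329.4198) = 18.1499 m/s

18.1499 m/s


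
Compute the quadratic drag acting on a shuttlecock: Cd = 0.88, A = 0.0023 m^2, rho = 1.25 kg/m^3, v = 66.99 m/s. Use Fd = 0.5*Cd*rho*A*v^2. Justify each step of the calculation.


Fd = 0.5 * Cd * rho * A * v^2
Fd = 0.5 * 0.88 * 1.25 * 0.0023 * 66.99^2
v^2 = 4487.6601
Fd = 0.5 * 0.88 * 1.25 * 0.0023 * 4487.6601 = 5.6769 N

5.6769 N


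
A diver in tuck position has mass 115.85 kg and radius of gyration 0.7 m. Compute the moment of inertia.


I = m * k^2
I = 115.85 * 0.7^2
I = 115.85 * 0.49 = 56.7665 kg*m^2

56.7665 kg*m^2


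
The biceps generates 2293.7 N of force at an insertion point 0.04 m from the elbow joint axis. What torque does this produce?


tau = F * d
tau = 2293.7 * 0.04
tau = 91.748 N*m

91.748 N*m


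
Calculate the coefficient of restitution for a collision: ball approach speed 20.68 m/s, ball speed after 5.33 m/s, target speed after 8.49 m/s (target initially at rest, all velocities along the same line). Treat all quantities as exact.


e = (v2_after - v1_after) / (v1_before - v2_before)
Numerator = 8.49 - 5.33 = 3.16
Denominator = 20.68 - 0 = 20.68
e = 3.16 / 20.68 = 0.1528

0.1528


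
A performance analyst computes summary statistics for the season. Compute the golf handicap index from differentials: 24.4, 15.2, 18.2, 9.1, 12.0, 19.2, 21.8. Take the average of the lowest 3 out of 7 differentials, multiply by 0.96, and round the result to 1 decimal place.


All differentials: 24.4, 15.2, 18.2, 9.1, 12.0, 19.2, 21.8
Sorted: 9.1, 12.0, 15.2, 18.2, 19.2, 21.8, 24.4
Best 3: 9.1, 12.0, 15.2
Average of best = 36.3 / 3 = 12.1
Raw index = 12.1 * 0.96 = 11.616
Handicap index = round(11.616, 1) = 11.6

11.6


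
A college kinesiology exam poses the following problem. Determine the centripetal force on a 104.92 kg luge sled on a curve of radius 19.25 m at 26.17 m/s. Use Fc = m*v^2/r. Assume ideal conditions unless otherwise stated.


Fc = m * v^2 / r
v^2 = 26.17^2 = 684.8689
Fc = 104.92 * 684.8689 / 19.25
Fc = 71856.445 / 19.25 = 3732.8023 N

3732.8023 N


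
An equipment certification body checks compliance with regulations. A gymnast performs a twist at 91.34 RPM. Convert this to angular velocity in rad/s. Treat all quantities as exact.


omega = RPM * 2 * pi / 60
omega = 91.34 * 2 * 3.14159 / 60
omega = 573.9061 / 60 = 9.5651 rad/s

9.5651 rad/s


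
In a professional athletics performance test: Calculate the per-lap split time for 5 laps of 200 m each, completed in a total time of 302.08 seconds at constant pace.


Split time = total_time / n_laps = 302.08 / 5
Split time = 60.416 s per lap

60.416 s


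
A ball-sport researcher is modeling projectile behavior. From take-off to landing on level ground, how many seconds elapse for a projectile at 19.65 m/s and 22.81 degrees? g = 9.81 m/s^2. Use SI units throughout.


T = 2*v*sin(theta)/g
sin(theta) = sin(22.81 deg) = 0.3877
T = 2*19.65*0.3877 / 9.81
T = 15.2357 / 9.81 = 1.5531 s

1.5531 s


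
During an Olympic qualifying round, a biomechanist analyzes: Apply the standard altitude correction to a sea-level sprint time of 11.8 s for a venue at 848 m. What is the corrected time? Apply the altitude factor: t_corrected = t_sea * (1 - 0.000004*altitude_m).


Correction factor = 1 - 0.000004 * 848 = 0.996608
t_corrected = t_sea * factor = 11.8 * 0.996608
t_corrected = 11.76 s

11.76 s


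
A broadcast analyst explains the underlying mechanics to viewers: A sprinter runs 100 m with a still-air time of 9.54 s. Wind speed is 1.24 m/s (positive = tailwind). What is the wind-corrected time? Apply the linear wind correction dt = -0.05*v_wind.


dt = -0.05 * v_wind = -0.05 * 1.24 = -0.062 s
t_corrected = t_still + dt = 9.54 + (-0.062)
t_corrected = 9.478 s

9.478 s


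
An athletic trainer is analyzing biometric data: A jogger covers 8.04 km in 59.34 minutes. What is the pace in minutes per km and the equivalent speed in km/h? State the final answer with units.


Pace = time / distance = 59.34 min / 8.04 km = 7.3806 min/km
Speed = distance / time_in_hours = 8.04 / 0.989 hr
Speed = 8.1294 km/h

7.3806 min/km, 8.1294 km/h


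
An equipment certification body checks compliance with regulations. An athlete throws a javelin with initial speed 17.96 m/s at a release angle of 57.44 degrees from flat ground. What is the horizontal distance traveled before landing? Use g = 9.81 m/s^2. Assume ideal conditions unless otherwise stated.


R = v^2 * sin(2*theta) / g
Convert angle to radians: theta = 57.44 deg = 1.0025 rad
sin(2*theta) = sin(2.005) = 0.9072
R = 17.96^2 * 0.9072 / 9.81
R = 322.5616 * 0.9072 / 9.81 = 29.8293 m

29.8293 m


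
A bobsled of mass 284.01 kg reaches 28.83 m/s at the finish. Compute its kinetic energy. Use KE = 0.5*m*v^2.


KE = 0.5 * m * v^2
KE = 0.5 * 284.01 * 28.83^2
KE = 0.5 * 284.01 * 831.1689 = 118030.1396 J

118030.1396 J


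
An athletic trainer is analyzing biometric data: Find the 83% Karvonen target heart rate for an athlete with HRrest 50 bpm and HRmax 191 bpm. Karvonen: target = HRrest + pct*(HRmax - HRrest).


Target = HRrest + pct*(HRmax - HRrest)
Heart rate reserve = HRmax - HRrest = 191 - 50 = 141 bpm
Fraction = 83% = 0.83
Target = 50 + 0.83 * 141
Target = 50 + 117.03 = 167.03 bpm

167.03 bpm


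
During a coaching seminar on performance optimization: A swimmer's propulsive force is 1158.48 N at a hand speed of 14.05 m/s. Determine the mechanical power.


P = F * v
P = 1158.48 * 14.05
P = 16276.644 W

16276.644 W


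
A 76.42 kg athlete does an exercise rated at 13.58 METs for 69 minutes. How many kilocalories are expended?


kcal = MET * mass * time_hr
Convert time: 69 min = 1.15 hr
kcal = 13.58 * 76.42 * 1.15
kcal = 1193.4511 kcal

1193.4511 kcal


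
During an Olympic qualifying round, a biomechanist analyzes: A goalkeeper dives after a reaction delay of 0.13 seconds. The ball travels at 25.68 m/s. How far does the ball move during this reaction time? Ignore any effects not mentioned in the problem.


d = v * t
d = 25.68 * 0.13
d = 3.3384 m

3.3384 m


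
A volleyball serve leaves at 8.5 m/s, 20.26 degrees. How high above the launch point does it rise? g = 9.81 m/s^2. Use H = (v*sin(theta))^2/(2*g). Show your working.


H = (v*sin(theta))^2 / (2*g)
vy = v*sin(theta) = 8.5 * sin(20.26 deg) = 2.9434 m/s
H = vy^2 / (2*g) = 8.6635 / (2*9.81)
H = 8.6635 / 19.62 = 0.4416 m

0.4416 m


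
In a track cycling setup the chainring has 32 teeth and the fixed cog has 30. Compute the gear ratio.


GR = front_teeth / rear_teeth
GR = 32 / 30
GR = 1.0667

1.0667


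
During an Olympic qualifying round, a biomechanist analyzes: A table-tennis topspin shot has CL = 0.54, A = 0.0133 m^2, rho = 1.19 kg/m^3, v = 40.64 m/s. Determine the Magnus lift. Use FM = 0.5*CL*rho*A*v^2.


FM = 0.5 * CL * rho * A * v^2
FM = 0.5 * 0.54 * 1.19 * 0.0133 * 40.64^2
v^2 = 1651.6096
FM = 0.5 * 0.54 * 1.19 * 0.0133 * 1651.6096 = 7.0578 N

7.0578 N


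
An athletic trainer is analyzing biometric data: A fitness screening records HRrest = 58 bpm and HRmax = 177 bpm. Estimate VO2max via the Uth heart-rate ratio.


VO2max = 15.3 * HRmax / HRrest
VO2max = 15.3 * 177 / 58
VO2max = 2708.1 / 58 = 46.6914 mL/kg/min

46.6914 mL/kg/min


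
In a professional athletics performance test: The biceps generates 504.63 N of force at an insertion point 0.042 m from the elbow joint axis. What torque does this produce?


tau = F * d
tau = 504.63 * 0.042
tau = 21.1945 N*m

21.1945 N*m


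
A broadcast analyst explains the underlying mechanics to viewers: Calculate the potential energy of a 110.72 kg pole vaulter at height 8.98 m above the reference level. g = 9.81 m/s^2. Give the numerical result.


PE = m * g * h
PE = 110.72 * 9.81 * 8.98
PE = 1086.1632 * 8.98 = 9753.7455 J

9753.7455 J


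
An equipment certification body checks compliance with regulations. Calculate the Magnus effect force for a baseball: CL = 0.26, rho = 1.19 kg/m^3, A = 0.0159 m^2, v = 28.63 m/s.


FM = 0.5 * CL * rho * A * v^2
FM = 0.5 * 0.26 * 1.19 * 0.0159 * 28.63^2
v^2 = 819.6769
FM = 0.5 * 0.26 * 1.19 * 0.0159 * 819.6769 = 2.0162 N

2.0162 N


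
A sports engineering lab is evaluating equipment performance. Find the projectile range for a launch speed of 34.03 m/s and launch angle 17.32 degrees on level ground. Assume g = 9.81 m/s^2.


R = v^2 * sin(2*theta) / g
Convert angle to radians: theta = 17.32 deg = 0.3023 rad
sin(2*theta) = sin(0.6046) = 0.5684
R = 34.03^2 * 0.5684 / 9.81
R = 1158.0409 * 0.5684 / 9.81 = 67.1001 m

67.1001 m


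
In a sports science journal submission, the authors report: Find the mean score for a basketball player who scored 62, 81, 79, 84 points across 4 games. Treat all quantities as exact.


Average = sum / n
Sum = 306
Average = 306 / 4 = 76.5

76.5


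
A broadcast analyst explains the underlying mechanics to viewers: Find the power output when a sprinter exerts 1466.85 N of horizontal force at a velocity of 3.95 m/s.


P = F * v
P = 1466.85 * 3.95
P = 5794.0575 W

5794.0575 W


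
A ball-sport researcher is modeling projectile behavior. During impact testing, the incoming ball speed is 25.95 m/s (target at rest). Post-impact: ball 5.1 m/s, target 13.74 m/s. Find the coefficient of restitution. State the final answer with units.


e = (v2_after - v1_after) / (v1_before - v2_before)
Numerator = 13.74 - 5.1 = 8.64
Denominator = 25.95 - 0 = 25.95
e = 8.64 / 25.95 = 0.3329

0.3329


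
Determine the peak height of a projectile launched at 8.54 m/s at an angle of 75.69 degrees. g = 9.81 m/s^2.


H = (v*sin(theta))^2 / (2*g)
vy = v*sin(theta) = 8.54 * sin(75.69 deg) = 8.275 m/s
H = vy^2 / (2*g) = 68.4761 / (2*9.81)
H = 68.4761 / 19.62 = 3.4901 m

3.4901 m


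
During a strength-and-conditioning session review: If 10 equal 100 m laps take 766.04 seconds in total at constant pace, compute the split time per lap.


Split time = total_time / n_laps = 766.04 / 10
Split time = 76.604 s per lap

76.604 s


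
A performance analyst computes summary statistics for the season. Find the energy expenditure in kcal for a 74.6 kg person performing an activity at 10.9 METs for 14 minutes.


kcal = MET * mass * time_hr
Convert time: 14 min = 0.2333 hr
kcal = 10.9 * 74.6 * 0.2333
kcal = 189.7327 kcal

189.7327 kcal


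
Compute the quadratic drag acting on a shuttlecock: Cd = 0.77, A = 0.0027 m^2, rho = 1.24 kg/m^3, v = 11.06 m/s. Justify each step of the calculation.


Fd = 0.5 * Cd * rho * A * v^2
Fd = 0.5 * 0.77 * 1.24 * 0.0027 * 11.06^2
v^2 = 122.3236
Fd = 0.5 * 0.77 * 1.24 * 0.0027 * 122.3236 = 0.1577 N

0.1577 N


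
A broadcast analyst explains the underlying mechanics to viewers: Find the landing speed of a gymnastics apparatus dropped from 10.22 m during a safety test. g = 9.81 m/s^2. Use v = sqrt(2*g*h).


v = sqrt(2 * g * h)
v = sqrt(2 * 9.81 * 10.22)
v = sqrt(200.5164) = 14.1604 m/s

14.1604 m/s


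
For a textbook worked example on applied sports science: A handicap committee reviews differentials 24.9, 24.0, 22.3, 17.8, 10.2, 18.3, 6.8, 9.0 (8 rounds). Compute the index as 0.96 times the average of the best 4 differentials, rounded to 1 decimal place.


All differentials: 24.9, 24.0, 22.3, 17.8, 10.2, 18.3, 6.8, 9.0
Sorted: 6.8, 9.0, 10.2, 17.8, 18.3, 22.3, 24.0, 24.9
Best 4: 6.8, 9.0, 10.2, 17.8
Average of best = 43.8 / 4 = 10.95
Raw index = 10.95 * 0.96 = 10.512
Handicap index = round(10.512, 1) = 10.5

10.5


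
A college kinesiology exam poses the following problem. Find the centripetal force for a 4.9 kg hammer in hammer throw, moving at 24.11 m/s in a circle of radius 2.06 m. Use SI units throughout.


Fc = m * v^2 / r
v^2 = 24.11^2 = 581.2921
Fc = 4.9 * 581.2921 / 2.06
Fc = 2848.3313 / 2.06 = 1382.6851 N

1382.6851 N


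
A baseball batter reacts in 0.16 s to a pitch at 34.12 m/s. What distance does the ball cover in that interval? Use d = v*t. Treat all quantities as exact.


d = v * t
d = 34.12 * 0.16
d = 5.4592 m

5.4592 m


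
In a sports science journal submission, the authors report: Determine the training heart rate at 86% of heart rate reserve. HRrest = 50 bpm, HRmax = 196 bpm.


Target = HRrest + pct*(HRmax - HRrest)
Heart rate reserve = HRmax - HRrest = 196 - 50 = 146 bpm
Fraction = 86% = 0.86
Target = 50 + 0.86 * 146
Target = 50 + 125.56 = 175.56 bpm

175.56 bpm


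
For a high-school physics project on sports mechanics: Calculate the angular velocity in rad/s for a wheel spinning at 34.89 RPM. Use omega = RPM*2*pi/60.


omega = RPM * 2 * pi / 60
omega = 34.89 * 2 * 3.14159 / 60
omega = 219.2203 / 60 = 3.6537 rad/s

3.6537 rad/s


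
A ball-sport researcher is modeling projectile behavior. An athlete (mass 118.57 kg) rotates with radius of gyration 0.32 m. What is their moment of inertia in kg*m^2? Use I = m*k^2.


I = m * k^2
I = 118.57 * 0.32^2
I = 118.57 * 0.1024 = 12.1416 kg*m^2

12.1416 kg*m^2


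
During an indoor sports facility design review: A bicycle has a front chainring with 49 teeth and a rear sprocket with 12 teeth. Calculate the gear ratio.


GR = front_teeth / rear_teeth
GR = 49 / 12
GR = 4.0833

4.0833


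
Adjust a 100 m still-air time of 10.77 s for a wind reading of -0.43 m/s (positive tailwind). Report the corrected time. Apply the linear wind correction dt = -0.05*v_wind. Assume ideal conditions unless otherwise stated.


dt = -0.05 * v_wind = -0.05 * -0.43 = 0.0215 s
t_corrected = t_still + dt = 10.77 + (0.0215)
t_corrected = 10.7915 s

10.7915 s


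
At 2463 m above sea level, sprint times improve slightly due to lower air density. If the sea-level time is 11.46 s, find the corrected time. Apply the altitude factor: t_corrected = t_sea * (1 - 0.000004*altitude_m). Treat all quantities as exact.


Correction factor = 1 - 0.000004 * 2463 = 0.990148
t_corrected = t_sea * factor = 11.46 * 0.990148
t_corrected = 11.3471 s

11.3471 s


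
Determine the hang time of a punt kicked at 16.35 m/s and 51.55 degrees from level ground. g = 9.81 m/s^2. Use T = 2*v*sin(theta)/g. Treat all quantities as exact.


T = 2*v*sin(theta)/g
sin(theta) = sin(51.55 deg) = 0.7832
T = 2*16.35*0.7832 / 9.81
T = 25.609 / 9.81 = 2.6105 s

2.6105 s


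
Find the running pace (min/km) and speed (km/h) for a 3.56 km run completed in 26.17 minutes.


Pace = time / distance = 26.17 min / 3.56 km = 7.3511 min/km
Speed = distance / time_in_hours = 3.56 / 0.4362 hr
Speed = 8.162 km/h

7.3511 min/km, 8.162 km/h


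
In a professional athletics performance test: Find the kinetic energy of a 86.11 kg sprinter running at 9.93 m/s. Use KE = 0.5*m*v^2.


KE = 0.5 * m * v^2
KE = 0.5 * 86.11 * 9.93^2
KE = 0.5 * 86.11 * 98.6049 = 4245.434 J

4245.434 J


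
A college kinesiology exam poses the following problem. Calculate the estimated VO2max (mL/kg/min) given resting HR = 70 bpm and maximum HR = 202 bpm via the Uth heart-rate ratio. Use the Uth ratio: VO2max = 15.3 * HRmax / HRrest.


VO2max = 15.3 * HRmax / HRrest
VO2max = 15.3 * 202 / 70
VO2max = 3090.6 / 70 = 44.1514 mL/kg/min

44.1514 mL/kg/min


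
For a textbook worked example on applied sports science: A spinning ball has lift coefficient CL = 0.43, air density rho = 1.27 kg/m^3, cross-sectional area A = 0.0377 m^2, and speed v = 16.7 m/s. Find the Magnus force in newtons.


FM = 0.5 * CL * rho * A * v^2
FM = 0.5 * 0.43 * 1.27 * 0.0377 * 16.7^2
v^2 = 278.89
FM = 0.5 * 0.43 * 1.27 * 0.0377 * 278.89 = 2.8709 N

2.8709 N


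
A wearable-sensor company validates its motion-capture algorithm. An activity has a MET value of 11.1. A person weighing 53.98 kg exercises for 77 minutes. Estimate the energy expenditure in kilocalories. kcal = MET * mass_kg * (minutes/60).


kcal = MET * mass * time_hr
Convert time: 77 min = 1.2833 hr
kcal = 11.1 * 53.98 * 1.2833
kcal = 768.9451 kcal

768.9451 kcal


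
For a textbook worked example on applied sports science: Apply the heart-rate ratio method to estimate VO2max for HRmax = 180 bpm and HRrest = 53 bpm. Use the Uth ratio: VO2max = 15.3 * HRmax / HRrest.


VO2max = 15.3 * HRmax / HRrest
VO2max = 15.3 * 180 / 53
VO2max = 2754 / 53 = 51.9623 mL/kg/min

51.9623 mL/kg/min


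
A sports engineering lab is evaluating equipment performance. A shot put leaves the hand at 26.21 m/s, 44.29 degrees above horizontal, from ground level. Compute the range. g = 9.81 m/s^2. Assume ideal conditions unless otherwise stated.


R = v^2 * sin(2*theta) / g
Convert angle to radians: theta = 44.29 deg = 0.773 rad
sin(2*theta) = sin(1.546) = 0.9997
R = 26.21^2 * 0.9997 / 9.81
R = 686.9641 * 0.9997 / 9.81 = 70.0054 m

70.0054 m


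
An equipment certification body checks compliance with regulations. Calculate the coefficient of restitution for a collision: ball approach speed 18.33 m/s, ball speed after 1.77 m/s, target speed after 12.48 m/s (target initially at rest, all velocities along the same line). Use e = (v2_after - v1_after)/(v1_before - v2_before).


e = (v2_after - v1_after) / (v1_before - v2_before)
Numerator = 12.48 - 1.77 = 10.71
Denominator = 18.33 - 0 = 18.33
e = 10.71 / 18.33 = 0.5843

0.5843


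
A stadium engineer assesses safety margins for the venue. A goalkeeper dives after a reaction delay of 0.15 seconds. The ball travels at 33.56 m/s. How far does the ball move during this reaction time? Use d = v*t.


d = v * t
d = 33.56 * 0.15
d = 5.034 m

5.034 m


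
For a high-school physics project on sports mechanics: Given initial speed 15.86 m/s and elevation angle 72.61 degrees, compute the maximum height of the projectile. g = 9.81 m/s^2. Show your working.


H = (v*sin(theta))^2 / (2*g)
vy = v*sin(theta) = 15.86 * sin(72.61 deg) = 15.1351 m/s
H = vy^2 / (2*g) = 229.0706 / (2*9.81)
H = 229.0706 / 19.62 = 11.6754 m

11.6754 m


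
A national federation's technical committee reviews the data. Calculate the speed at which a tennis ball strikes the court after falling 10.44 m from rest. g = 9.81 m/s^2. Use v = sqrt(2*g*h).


v = sqrt(2 * g * h)
v = sqrt(2 * 9.81 * 10.44)
v = sqrt(204.8328) = 14.312 m/s

14.312 m/s


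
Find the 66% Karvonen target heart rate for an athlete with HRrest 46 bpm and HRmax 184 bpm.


Target = HRrest + pct*(HRmax - HRrest)
Heart rate reserve = HRmax - HRrest = 184 - 46 = 138 bpm
Fraction = 66% = 0.66
Target = 46 + 0.66 * 138
Target = 46 + 91.08 = 137.08 bpm

137.08 bpm


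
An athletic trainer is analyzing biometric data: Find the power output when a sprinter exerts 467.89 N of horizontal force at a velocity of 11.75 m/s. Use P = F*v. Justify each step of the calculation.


P = F * v
P = 467.89 * 11.75
P = 5497.7075 W

5497.7075 W


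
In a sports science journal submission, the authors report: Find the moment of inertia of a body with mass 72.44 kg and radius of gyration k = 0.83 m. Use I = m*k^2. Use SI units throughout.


I = m * k^2
I = 72.44 * 0.83^2
I = 72.44 * 0.6889 = 49.9039 kg*m^2

49.9039 kg*m^2


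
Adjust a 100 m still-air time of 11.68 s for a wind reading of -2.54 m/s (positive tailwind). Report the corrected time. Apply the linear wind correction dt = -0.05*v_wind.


dt = -0.05 * v_wind = -0.05 * -2.54 = 0.127 s
t_corrected = t_still + dt = 11.68 + (0.127)
t_corrected = 11.807 s

11.807 s


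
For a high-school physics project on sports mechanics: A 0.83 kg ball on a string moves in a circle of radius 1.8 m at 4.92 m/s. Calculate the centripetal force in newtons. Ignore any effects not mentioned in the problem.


Fc = m * v^2 / r
v^2 = 4.92^2 = 24.2064
Fc = 0.83 * 24.2064 / 1.8
Fc = 20.0913 / 1.8 = 11.1618 N

11.1618 N


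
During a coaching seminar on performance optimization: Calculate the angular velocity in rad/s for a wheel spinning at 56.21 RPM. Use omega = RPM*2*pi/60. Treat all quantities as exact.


omega = RPM * 2 * pi / 60
omega = 56.21 * 2 * 3.14159 / 60
omega = 353.1778 / 60 = 5.8863 rad/s

5.8863 rad/s


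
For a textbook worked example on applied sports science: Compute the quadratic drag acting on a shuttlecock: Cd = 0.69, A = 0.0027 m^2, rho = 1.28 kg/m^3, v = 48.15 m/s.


Fd = 0.5 * Cd * rho * A * v^2
Fd = 0.5 * 0.69 * 1.28 * 0.0027 * 48.15^2
v^2 = 2318.4225
Fd = 0.5 * 0.69 * 1.28 * 0.0027 * 2318.4225 = 2.7643 N

2.7643 N


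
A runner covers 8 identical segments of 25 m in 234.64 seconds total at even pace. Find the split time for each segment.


Split time = total_time / n_laps = 234.64 / 8
Split time = 29.33 s per lap

29.33 s


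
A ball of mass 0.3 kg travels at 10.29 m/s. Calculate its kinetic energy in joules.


KE = 0.5 * m * v^2
KE = 0.5 * 0.3 * 10.29^2
KE = 0.5 * 0.3 * 105.8841 = 15.8826 J

15.8826 J


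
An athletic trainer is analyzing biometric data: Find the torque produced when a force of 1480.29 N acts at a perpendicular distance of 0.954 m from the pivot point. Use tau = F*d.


tau = F * d
tau = 1480.29 * 0.954
tau = 1412.1967 N*m

1412.1967 N*m


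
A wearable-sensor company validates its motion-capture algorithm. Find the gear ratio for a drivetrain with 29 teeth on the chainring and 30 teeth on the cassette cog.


GR = front_teeth / rear_teeth
GR = 29 / 30
GR = 0.9667

0.9667


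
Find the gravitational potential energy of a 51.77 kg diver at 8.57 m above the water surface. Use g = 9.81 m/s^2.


PE = m * g * h
PE = 51.77 * 9.81 * 8.57
PE = 507.8637 * 8.57 = 4352.3919 J

4352.3919 J


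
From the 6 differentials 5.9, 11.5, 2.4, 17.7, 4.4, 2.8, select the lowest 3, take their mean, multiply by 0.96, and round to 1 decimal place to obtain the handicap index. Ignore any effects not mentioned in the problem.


All differentials: 5.9, 11.5, 2.4, 17.7, 4.4, 2.8
Sorted: 2.4, 2.8, 4.4, 5.9, 11.5, 17.7
Best 3: 2.4, 2.8, 4.4
Average of best = 9.6 / 3 = 3.2
Raw index = 3.2 * 0.96 = 3.072
Handicap index = round(3.072, 1) = 3.1

3.1


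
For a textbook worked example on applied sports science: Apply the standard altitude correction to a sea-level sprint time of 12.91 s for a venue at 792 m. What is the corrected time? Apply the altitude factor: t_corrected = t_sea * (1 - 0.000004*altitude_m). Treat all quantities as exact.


Correction factor = 1 - 0.000004 * 792 = 0.996832
t_corrected = t_sea * factor = 12.91 * 0.996832
t_corrected = 12.8691 s

12.8691 s


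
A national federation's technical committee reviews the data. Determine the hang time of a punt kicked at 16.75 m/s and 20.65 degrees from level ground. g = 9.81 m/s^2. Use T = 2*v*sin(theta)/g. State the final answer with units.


T = 2*v*sin(theta)/g
sin(theta) = sin(20.65 deg) = 0.3527
T = 2*16.75*0.3527 / 9.81
T = 11.8141 / 9.81 = 1.2043 s

1.2043 s


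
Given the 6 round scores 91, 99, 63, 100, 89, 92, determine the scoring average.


Average = sum / n
Sum = 534
Average = 534 / 6 = 89

89


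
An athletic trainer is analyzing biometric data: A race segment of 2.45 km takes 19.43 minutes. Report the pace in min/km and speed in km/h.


Pace = time / distance = 19.43 min / 2.45 km = 7.9306 min/km
Speed = distance / time_in_hours = 2.45 / 0.3238 hr
Speed = 7.5656 km/h

7.9306 min/km, 7.5656 km/h


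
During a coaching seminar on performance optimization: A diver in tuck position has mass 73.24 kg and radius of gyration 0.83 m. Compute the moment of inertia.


I = m * k^2
I = 73.24 * 0.83^2
I = 73.24 * 0.6889 = 50.455 kg*m^2

50.455 kg*m^2


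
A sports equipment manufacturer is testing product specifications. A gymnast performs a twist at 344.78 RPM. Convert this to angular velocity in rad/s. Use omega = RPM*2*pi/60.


omega = RPM * 2 * pi / 60
omega = 344.78 * 2 * 3.14159 / 60
omega = 2166.3166 / 60 = 36.1053 rad/s

36.1053 rad/s


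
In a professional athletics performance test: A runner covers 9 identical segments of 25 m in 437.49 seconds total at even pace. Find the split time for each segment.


Split time = total_time / n_laps = 437.49 / 9
Split time = 48.61 s per lap

48.61 s


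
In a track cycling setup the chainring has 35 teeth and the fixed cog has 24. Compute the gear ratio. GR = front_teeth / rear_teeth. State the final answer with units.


GR = front_teeth / rear_teeth
GR = 35 / 24
GR = 1.4583

1.4583


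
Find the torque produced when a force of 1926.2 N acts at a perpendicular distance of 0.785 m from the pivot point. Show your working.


tau = F * d
tau = 1926.2 * 0.785
tau = 1512.067 N*m

1512.067 N*m


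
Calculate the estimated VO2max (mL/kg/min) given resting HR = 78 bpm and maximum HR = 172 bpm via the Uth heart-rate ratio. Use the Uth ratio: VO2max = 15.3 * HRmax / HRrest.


VO2max = 15.3 * HRmax / HRrest
VO2max = 15.3 * 172 / 78
VO2max = 2631.6 / 78 = 33.7385 mL/kg/min

33.7385 mL/kg/min


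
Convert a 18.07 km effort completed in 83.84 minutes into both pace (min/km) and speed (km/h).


Pace = time / distance = 83.84 min / 18.07 km = 4.6397 min/km
Speed = distance / time_in_hours = 18.07 / 1.3973 hr
Speed = 12.9318 km/h

4.6397 min/km, 12.9318 km/h


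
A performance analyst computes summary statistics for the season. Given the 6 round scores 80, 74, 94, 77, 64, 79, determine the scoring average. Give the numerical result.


Average = sum / n
Sum = 468
Average = 468 / 6 = 78

78


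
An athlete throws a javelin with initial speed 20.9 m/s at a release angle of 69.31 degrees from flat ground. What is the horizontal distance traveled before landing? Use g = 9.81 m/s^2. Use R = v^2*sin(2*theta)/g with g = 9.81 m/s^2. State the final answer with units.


R = v^2 * sin(2*theta) / g
Convert angle to radians: theta = 69.31 deg = 1.2097 rad
sin(2*theta) = sin(2.4194) = 0.661
R = 20.9^2 * 0.661 / 9.81
R = 436.81 * 0.661 / 9.81 = 29.4346 m

29.4346 m


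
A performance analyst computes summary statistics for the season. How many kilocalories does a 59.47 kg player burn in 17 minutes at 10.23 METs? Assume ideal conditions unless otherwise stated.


kcal = MET * mass * time_hr
Convert time: 17 min = 0.2833 hr
kcal = 10.23 * 59.47 * 0.2833
kcal = 172.3738 kcal

172.3738 kcal


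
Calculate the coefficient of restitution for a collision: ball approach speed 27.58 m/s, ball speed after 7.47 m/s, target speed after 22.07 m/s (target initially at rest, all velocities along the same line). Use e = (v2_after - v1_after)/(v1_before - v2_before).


e = (v2_after - v1_after) / (v1_before - v2_before)
Numerator = 22.07 - 7.47 = 14.6
Denominator = 27.58 - 0 = 27.58
e = 14.6 / 27.58 = 0.5294

0.5294


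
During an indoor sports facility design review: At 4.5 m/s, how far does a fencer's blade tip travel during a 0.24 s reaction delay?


d = v * t
d = 4.5 * 0.24
d = 1.08 m

1.08 m


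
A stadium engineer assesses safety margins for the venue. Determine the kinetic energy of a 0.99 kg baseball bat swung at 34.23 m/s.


KE = 0.5 * m * v^2
KE = 0.5 * 0.99 * 34.23^2
KE = 0.5 * 0.99 * 1171.6929 = 579.988 J

579.988 J


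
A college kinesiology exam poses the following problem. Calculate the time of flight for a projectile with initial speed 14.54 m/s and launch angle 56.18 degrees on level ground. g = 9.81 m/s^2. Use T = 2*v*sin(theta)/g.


T = 2*v*sin(theta)/g
sin(theta) = sin(56.18 deg) = 0.8308
T = 2*14.54*0.8308 / 9.81
T = 24.1594 / 9.81 = 2.4627 s

2.4627 s


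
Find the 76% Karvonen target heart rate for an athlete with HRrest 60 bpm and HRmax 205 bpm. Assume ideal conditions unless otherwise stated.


Target = HRrest + pct*(HRmax - HRrest)
Heart rate reserve = HRmax - HRrest = 205 - 60 = 145 bpm
Fraction = 76% = 0.76
Target = 60 + 0.76 * 145
Target = 60 + 110.2 = 170.2 bpm

170.2 bpm


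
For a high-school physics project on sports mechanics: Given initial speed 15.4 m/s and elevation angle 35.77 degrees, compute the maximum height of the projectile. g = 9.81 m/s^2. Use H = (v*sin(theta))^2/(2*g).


H = (v*sin(theta))^2 / (2*g)
vy = v*sin(theta) = 15.4 * sin(35.77 deg) = 9.0018 m/s
H = vy^2 / (2*g) = 81.0325 / (2*9.81)
H = 81.0325 / 19.62 = 4.1301 m

4.1301 m


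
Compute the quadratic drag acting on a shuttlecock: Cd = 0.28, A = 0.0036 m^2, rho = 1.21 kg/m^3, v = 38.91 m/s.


Fd = 0.5 * Cd * rho * A * v^2
Fd = 0.5 * 0.28 * 1.21 * 0.0036 * 38.91^2
v^2 = 1513.9881
Fd = 0.5 * 0.28 * 1.21 * 0.0036 * 1513.9881 = 0.9233 N

0.9233 N


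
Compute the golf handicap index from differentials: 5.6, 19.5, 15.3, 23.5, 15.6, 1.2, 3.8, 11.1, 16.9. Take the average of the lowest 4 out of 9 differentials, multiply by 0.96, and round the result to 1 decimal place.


All differentials: 5.6, 19.5, 15.3, 23.5, 15.6, 1.2, 3.8, 11.1, 16.9
Sorted: 1.2, 3.8, 5.6, 11.1, 15.3, 15.6, 16.9, 19.5, 23.5
Best 4: 1.2, 3.8, 5.6, 11.1
Average of best = 21.7 / 4 = 5.425
Raw index = 5.425 * 0.96 = 5.208
Handicap index = round(5.208, 1) = 5.2

5.2


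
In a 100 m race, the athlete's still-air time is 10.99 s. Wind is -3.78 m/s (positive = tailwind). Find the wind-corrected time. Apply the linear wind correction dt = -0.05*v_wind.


dt = -0.05 * v_wind = -0.05 * -3.78 = 0.189 s
t_corrected = t_still + dt = 10.99 + (0.189)
t_corrected = 11.179 s

11.179 s


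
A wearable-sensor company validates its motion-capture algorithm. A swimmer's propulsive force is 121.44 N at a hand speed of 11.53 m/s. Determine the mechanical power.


P = F * v
P = 121.44 * 11.53
P = 1400.2032 W

1400.2032 W


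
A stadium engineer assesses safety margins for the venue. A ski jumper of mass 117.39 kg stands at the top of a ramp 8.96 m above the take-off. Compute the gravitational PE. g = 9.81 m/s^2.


PE = m * g * h
PE = 117.39 * 9.81 * 8.96
PE = 1151.5959 * 8.96 = 10318.2993 J

10318.2993 J


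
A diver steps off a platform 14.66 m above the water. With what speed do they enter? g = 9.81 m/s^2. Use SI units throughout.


v = sqrt(2 * g * h)
v = sqrt(2 * 9.81 * 14.66)
v = sqrt(287.6292) = 16.9596 m/s

16.9596 m/s


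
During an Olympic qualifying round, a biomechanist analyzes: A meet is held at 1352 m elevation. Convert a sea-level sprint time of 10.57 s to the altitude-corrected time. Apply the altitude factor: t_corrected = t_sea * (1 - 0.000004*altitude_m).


Correction factor = 1 - 0.000004 * 1352 = 0.994592
t_corrected = t_sea * factor = 10.57 * 0.994592
t_corrected = 10.5128 s

10.5128 s


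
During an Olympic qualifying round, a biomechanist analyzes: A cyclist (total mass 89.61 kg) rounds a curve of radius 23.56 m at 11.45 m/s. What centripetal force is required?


Fc = m * v^2 / r
v^2 = 11.45^2 = 131.1025
Fc = 89.61 * 131.1025 / 23.56
Fc = 11748.095 / 23.56 = 498.6458 N

498.6458 N


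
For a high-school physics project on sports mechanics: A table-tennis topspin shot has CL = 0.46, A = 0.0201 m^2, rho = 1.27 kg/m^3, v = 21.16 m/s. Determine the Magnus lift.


FM = 0.5 * CL * rho * A * v^2
FM = 0.5 * 0.46 * 1.27 * 0.0201 * 21.16^2
v^2 = 447.7456
FM = 0.5 * 0.46 * 1.27 * 0.0201 * 447.7456 = 2.6288 N

2.6288 N


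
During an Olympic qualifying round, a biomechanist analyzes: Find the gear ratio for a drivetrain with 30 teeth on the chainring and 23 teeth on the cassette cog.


GR = front_teeth / rear_teeth
GR = 30 / 23
GR = 1.3043

1.3043


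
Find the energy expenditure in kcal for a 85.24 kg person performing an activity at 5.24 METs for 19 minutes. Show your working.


kcal = MET * mass * time_hr
Convert time: 19 min = 0.3167 hr
kcal = 5.24 * 85.24 * 0.3167
kcal = 141.4416 kcal

141.4416 kcal


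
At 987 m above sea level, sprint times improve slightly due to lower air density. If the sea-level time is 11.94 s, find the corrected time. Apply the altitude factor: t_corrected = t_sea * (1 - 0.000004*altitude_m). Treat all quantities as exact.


Correction factor = 1 - 0.000004 * 987 = 0.996052
t_corrected = t_sea * factor = 11.94 * 0.996052
t_corrected = 11.8929 s

11.8929 s


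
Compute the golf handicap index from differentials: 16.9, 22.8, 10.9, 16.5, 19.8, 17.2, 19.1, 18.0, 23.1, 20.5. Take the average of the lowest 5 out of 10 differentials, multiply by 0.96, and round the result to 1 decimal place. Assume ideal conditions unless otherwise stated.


All differentials: 16.9, 22.8, 10.9, 16.5, 19.8, 17.2, 19.1, 18.0, 23.1, 20.5
Sorted: 10.9, 16.5, 16.9, 17.2, 18.0, 19.1, 19.8, 20.5, 22.8, 23.1
Best 5: 10.9, 16.5, 16.9, 17.2, 18.0
Average of best = 79.5 / 5 = 15.9
Raw index = 15.9 * 0.96 = 15.264
Handicap index = round(15.264, 1) = 15.3

15.3


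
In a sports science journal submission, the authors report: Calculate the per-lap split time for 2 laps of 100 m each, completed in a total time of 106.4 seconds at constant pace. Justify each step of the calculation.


Split time = total_time / n_laps = 106.4 / 2
Split time = 53.2 s per lap

53.2 s


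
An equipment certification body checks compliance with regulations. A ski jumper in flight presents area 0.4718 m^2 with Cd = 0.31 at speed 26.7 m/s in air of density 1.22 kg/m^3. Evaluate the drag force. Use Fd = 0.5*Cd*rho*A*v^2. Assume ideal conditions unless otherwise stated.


Fd = 0.5 * Cd * rho * A * v^2
Fd = 0.5 * 0.31 * 1.22 * 0.4718 * 26.7^2
v^2 = 712.89
Fd = 0.5 * 0.31 * 1.22 * 0.4718 * 712.89 = 63.6022 N

63.6022 N


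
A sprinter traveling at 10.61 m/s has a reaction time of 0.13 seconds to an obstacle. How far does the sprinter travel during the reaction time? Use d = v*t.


d = v * t
d = 10.61 * 0.13
d = 1.3793 m

1.3793 m


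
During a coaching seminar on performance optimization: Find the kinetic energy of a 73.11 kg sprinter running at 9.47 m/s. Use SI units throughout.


KE = 0.5 * m * v^2
KE = 0.5 * 73.11 * 9.47^2
KE = 0.5 * 73.11 * 89.6809 = 3278.2853 J

3278.2853 J


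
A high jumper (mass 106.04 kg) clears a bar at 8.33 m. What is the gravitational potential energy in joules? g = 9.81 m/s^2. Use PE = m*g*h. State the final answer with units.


PE = m * g * h
PE = 106.04 * 9.81 * 8.33
PE = 1040.2524 * 8.33 = 8665.3025 J

8665.3025 J


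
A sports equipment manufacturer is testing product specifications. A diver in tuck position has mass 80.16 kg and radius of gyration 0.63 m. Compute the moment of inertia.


I = m * k^2
I = 80.16 * 0.63^2
I = 80.16 * 0.3969 = 31.8155 kg*m^2

31.8155 kg*m^2


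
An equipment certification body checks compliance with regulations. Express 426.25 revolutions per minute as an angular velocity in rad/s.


omega = RPM * 2 * pi / 60
omega = 426.25 * 2 * 3.14159 / 60
omega = 2678.2077 / 60 = 44.6368 rad/s

44.6368 rad/s


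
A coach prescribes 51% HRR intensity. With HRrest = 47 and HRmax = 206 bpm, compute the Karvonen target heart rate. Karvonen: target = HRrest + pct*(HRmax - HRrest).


Target = HRrest + pct*(HRmax - HRrest)
Heart rate reserve = HRmax - HRrest = 206 - 47 = 159 bpm
Fraction = 51% = 0.51
Target = 47 + 0.51 * 159
Target = 47 + 81.09 = 128.09 bpm

128.09 bpm


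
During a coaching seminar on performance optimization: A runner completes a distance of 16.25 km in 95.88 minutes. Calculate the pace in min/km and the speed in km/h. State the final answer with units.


Pace = time / distance = 95.88 min / 16.25 km = 5.9003 min/km
Speed = distance / time_in_hours = 16.25 / 1.598 hr
Speed = 10.169 km/h

5.9003 min/km, 10.169 km/h


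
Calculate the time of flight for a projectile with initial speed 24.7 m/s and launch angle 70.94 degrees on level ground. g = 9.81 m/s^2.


T = 2*v*sin(theta)/g
sin(theta) = sin(70.94 deg) = 0.9452
T = 2*24.7*0.9452 / 9.81
T = 46.6917 / 9.81 = 4.7596 s

4.7596 s


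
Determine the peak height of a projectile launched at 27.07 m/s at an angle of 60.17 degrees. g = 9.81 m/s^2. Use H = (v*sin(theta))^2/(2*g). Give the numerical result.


H = (v*sin(theta))^2 / (2*g)
vy = v*sin(theta) = 27.07 * sin(60.17 deg) = 23.4834 m/s
H = vy^2 / (2*g) = 551.4684 / (2*9.81)
H = 551.4684 / 19.62 = 28.1075 m

28.1075 m


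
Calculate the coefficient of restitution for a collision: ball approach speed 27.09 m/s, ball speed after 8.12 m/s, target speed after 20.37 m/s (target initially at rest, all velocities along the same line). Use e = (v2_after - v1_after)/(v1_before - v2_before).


e = (v2_after - v1_after) / (v1_before - v2_before)
Numerator = 20.37 - 8.12 = 12.25
Denominator = 27.09 - 0 = 27.09
e = 12.25 / 27.09 = 0.4522

0.4522


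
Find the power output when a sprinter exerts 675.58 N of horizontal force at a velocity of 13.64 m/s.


P = F * v
P = 675.58 * 13.64
P = 9214.9112 W

9214.9112 W


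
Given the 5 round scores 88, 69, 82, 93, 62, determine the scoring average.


Average = sum / n
Sum = 394
Average = 394 / 5 = 78.8

78.8


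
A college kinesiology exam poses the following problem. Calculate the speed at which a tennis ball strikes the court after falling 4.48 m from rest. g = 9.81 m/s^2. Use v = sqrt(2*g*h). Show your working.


v = sqrt(2 * g * h)
v = sqrt(2 * 9.81 * 4.48)
v = sqrt(87.8976) = 9.3754 m/s

9.3754 m/s


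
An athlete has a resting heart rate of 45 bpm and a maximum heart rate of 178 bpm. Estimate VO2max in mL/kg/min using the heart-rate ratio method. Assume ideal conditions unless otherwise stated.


VO2max = 15.3 * HRmax / HRrest
VO2max = 15.3 * 178 / 45
VO2max = 2723.4 / 45 = 60.52 mL/kg/min

60.52 mL/kg/min
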